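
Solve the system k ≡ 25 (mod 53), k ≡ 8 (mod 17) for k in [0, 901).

53⁻¹ mod 17: 53·9 ≡ 1 (mod 17), so 53⁻¹ ≡ 9.
k = 25 + 53·((8 − 25)·9 mod 17) = 25 + 53·0 = 25.

25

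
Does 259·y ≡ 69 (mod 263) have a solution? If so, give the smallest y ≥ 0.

gcd(259, 263) = 1, so a unique solution mod 263 exists.
259⁻¹ ≡ 197 (mod 263).
y ≡ 197·69 ≡ 180 (mod 263).

180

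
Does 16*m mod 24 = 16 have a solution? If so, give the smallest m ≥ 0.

1

gcd(16, 24) = 8, and 8 | 16, so solutions exist.
Divide through by 8: 2*m = 2 (mod 3).
2⁻¹ ≡ 2 (mod 3).
m ≡ 2*2 ≡ 1 (mod 3).
The smallest non-negative solution is m = 1.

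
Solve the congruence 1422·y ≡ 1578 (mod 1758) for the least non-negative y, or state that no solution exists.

11

gcd(1422, 1758) = 6, and 6 | 1578, so solutions exist.
Divide through by 6: 237·y ≡ 263 (mod 293).
237⁻¹ ≡ 68 (mod 293).
y ≡ 68·263 ≡ 11 (mod 293).
The smallest non-negative solution is y = 11.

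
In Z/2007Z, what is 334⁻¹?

By the extended Euclidean algorithm:
2007 = 6·334 + 3
334 = 111·3 + 1
3 = 3·1 + 0
gcd(334, 2007) = 1, so the inverse exists.
Back-substitute for 1:
1 = 1·334 − 111·3
  = −111·2007 + 667·334
So 334⁻¹ ≡ 667 (mod 2007).

667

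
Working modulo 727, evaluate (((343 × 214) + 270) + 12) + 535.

343 × 214 = 73402 ≡ 702 (mod 727)
702 + 270 = 972 ≡ 245 (mod 727)
245 + 12 = 257
257 + 535 = 792 ≡ 65 (mod 727)

65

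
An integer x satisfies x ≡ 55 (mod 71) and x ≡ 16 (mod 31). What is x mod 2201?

71⁻¹ mod 31: 71×7 ≡ 1 (mod 31), so 71⁻¹ ≡ 7.
x = 55 + 71×((16 − 55)×7 mod 31) = 55 + 71×6 = 481.
Check: 481 mod 71 = 55, 481 mod 31 = 16. ✓

481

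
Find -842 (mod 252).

166

-842 = -4×252 + 166, so -842 ≡ 166 (mod 252).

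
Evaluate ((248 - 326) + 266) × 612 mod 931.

543

248 - 326 = -78 ≡ 853 (mod 931)
853 + 266 = 1119 ≡ 188 (mod 931)
188 × 612 = 115056 ≡ 543 (mod 931)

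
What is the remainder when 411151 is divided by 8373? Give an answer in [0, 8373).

411151 = 49×8373 + 874, so 411151 ≡ 874 (mod 8373).

874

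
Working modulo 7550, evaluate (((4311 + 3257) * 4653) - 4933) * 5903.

4063

4311 + 3257 = 7568 ≡ 18 (mod 7550)
18 * 4653 = 83754 ≡ 704 (mod 7550)
704 - 4933 = -4229 ≡ 3321 (mod 7550)
3321 * 5903 = 19603863 ≡ 4063 (mod 7550)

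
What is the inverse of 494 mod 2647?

Apply the Euclidean algorithm and back-substitute:
2647 = 5×494 + 177
494 = 2×177 + 140
177 = 1×140 + 37
140 = 3×37 + 29
37 = 1×29 + 8
29 = 3×8 + 5
8 = 1×5 + 3
5 = 1×3 + 2
3 = 1×2 + 1
2 = 2×1 + 0
gcd(494, 2647) = 1, so the inverse exists.
Bézout: 1 = 187×2647 − 1002×494.
So 494⁻¹ ≡ −1002 ≡ 1645 (mod 2647).

1645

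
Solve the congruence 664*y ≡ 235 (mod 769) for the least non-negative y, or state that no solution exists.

71

gcd(664, 769) = 1, so a unique solution mod 769 exists.
664⁻¹ ≡ 249 (mod 769).
y ≡ 249*235 ≡ 71 (mod 769).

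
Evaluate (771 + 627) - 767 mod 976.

631

771 + 627 = 1398 ≡ 422 (mod 976)
422 - 767 = -345 ≡ 631 (mod 976)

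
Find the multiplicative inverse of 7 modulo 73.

21

73 = 10×7 + 3
7 = 2×3 + 1
3 = 3×1 + 0
gcd(7, 73) = 1, so the inverse exists.
Bézout: 1 = −2×73 + 21×7.
So 7⁻¹ ≡ 21 (mod 73).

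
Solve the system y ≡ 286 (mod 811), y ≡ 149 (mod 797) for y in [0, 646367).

811⁻¹ mod 797: 811×57 ≡ 1 (mod 797), so 811⁻¹ ≡ 57.
y = 286 + 811×((149 − 286)×57 mod 797) = 286 + 811×161 = 130857.

130857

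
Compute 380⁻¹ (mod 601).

378

Run the extended Euclidean algorithm:
601 = 1*380 + 221
380 = 1*221 + 159
221 = 1*159 + 62
159 = 2*62 + 35
62 = 1*35 + 27
35 = 1*27 + 8
27 = 3*8 + 3
8 = 2*3 + 2
3 = 1*2 + 1
2 = 2*1 + 0
gcd(380, 601) = 1, so the inverse exists.
Bézout: 1 = 141*601 − 223*380.
So 380⁻¹ ≡ −223 ≡ 378 (mod 601).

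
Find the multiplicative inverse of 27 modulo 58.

Apply the Euclidean algorithm and back-substitute:
58 = 2×27 + 4
27 = 6×4 + 3
4 = 1×3 + 1
3 = 3×1 + 0
gcd(27, 58) = 1, so the inverse exists.
Bézout: 1 = 7×58 − 15×27.
So 27⁻¹ ≡ −15 ≡ 43 (mod 58).

43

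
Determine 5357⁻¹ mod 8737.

Run the extended Euclidean algorithm:
8737 = 1×5357 + 3380
5357 = 1×3380 + 1977
3380 = 1×1977 + 1403
1977 = 1×1403 + 574
1403 = 2×574 + 255
574 = 2×255 + 64
255 = 3×64 + 63
64 = 1×63 + 1
63 = 63×1 + 0
gcd(5357, 8737) = 1, so the inverse exists.
Back-substitute for 1:
1 = 1×64 − 1×63
  = −1×255 + 4×64
  = 4×574 − 9×255
  = −9×1403 + 22×574
  = 22×1977 − 31×1403
  = −31×3380 + 53×1977
  = 53×5357 − 84×3380
  = −84×8737 + 137×5357
So 5357⁻¹ ≡ 137 (mod 8737).

137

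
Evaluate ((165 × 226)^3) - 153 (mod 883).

349

165 × 226 = 37290 ≡ 204 (mod 883)
(204)^3 ≡ 502 (mod 883)
502 - 153 = 349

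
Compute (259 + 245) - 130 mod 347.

27

259 + 245 = 504 ≡ 157 (mod 347)
157 - 130 = 27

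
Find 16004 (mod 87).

83

16004 = 183*87 + 83, so 16004 ≡ 83 (mod 87).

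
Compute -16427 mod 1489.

1441

-16427 = -12*1489 + 1441, so -16427 ≡ 1441 (mod 1489).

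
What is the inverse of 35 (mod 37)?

18

Run the extended Euclidean algorithm:
37 = 1*35 + 2
35 = 17*2 + 1
2 = 2*1 + 0
gcd(35, 37) = 1, so the inverse exists.
Bézout: 1 = −17*37 + 18*35.
So 35⁻¹ ≡ 18 (mod 37).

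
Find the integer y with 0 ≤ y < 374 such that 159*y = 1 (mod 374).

207

374 = 2*159 + 56
159 = 2*56 + 47
56 = 1*47 + 9
47 = 5*9 + 2
9 = 4*2 + 1
2 = 2*1 + 0
gcd(159, 374) = 1, so the inverse exists.
Bézout: 1 = 71*374 − 167*159.
So 159⁻¹ ≡ −167 ≡ 207 (mod 374).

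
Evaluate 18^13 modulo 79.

1

13 in binary is 1101, i.e. 13 = 8 + 4 + 1.
18^1 ≡ 18 (mod 79)
18^2 ≡ 18^2 = 324 ≡ 8 (mod 79)
18^4 ≡ 8^2 = 64 (mod 79)
18^8 ≡ 64^2 = 4096 ≡ 67 (mod 79)
18^13 = 18^8 * 18^4 * 18^1 ≡ 67 * 64 * 18 (mod 79).
Accumulate the product:
67 * 64 = 4288 ≡ 22
22 * 18 = 396 ≡ 1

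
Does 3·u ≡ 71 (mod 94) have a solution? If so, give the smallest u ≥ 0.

55

gcd(3, 94) = 1, so a unique solution mod 94 exists.
3⁻¹ ≡ 63 (mod 94).
u ≡ 63·71 ≡ 55 (mod 94).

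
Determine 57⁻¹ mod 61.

61 = 1*57 + 4
57 = 14*4 + 1
4 = 4*1 + 0
gcd(57, 61) = 1, so the inverse exists.
Bézout: 1 = −14*61 + 15*57.
So 57⁻¹ ≡ 15 (mod 61).

15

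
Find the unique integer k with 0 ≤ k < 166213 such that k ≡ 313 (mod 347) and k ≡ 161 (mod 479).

347⁻¹ mod 479: 347·127 ≡ 1 (mod 479), so 347⁻¹ ≡ 127.
k = 313 + 347·((161 − 313)·127 mod 479) = 313 + 347·335 = 116558.
Check: 116558 mod 347 = 313, 116558 mod 479 = 161. ✓

116558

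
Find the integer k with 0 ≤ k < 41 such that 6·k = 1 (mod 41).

7

41 = 6·6 + 5
6 = 1·5 + 1
5 = 5·1 + 0
gcd(6, 41) = 1, so the inverse exists.
Back-substitute for 1:
1 = 1·6 − 1·5
  = −1·41 + 7·6
So 6⁻¹ ≡ 7 (mod 41).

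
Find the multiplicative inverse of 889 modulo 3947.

2988

Apply the Euclidean algorithm and back-substitute:
3947 = 4·889 + 391
889 = 2·391 + 107
391 = 3·107 + 70
107 = 1·70 + 37
70 = 1·37 + 33
37 = 1·33 + 4
33 = 8·4 + 1
4 = 4·1 + 0
gcd(889, 3947) = 1, so the inverse exists.
Bézout: 1 = 216·3947 − 959·889.
So 889⁻¹ ≡ −959 ≡ 2988 (mod 3947).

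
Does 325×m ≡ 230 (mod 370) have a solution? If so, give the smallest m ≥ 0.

gcd(325, 370) = 5, and 5 | 230, so solutions exist.
Divide through by 5: 65×m ≡ 46 (mod 74).
65⁻¹ ≡ 41 (mod 74).
m ≡ 41×46 ≡ 36 (mod 74).
The smallest non-negative solution is m = 36.

36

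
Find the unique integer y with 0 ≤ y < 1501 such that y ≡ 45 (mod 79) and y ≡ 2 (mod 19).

79⁻¹ mod 19: 79*13 ≡ 1 (mod 19), so 79⁻¹ ≡ 13.
y = 45 + 79*((2 − 45)*13 mod 19) = 45 + 79*11 = 914.
Check: 914 mod 79 = 45, 914 mod 19 = 2. ✓

914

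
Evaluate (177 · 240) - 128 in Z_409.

225

177 · 240 = 42480 ≡ 353 (mod 409)
353 - 128 = 225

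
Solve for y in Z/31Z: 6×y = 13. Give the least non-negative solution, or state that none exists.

gcd(6, 31) = 1, so a unique solution mod 31 exists.
6⁻¹ ≡ 26 (mod 31).
y ≡ 26×13 ≡ 28 (mod 31).

28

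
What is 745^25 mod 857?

152

745^1 ≡ 745 (mod 857)
745^2 ≡ 745^2 = 555025 ≡ 546 (mod 857)
745^4 ≡ 546^2 = 298116 ≡ 737 (mod 857)
745^8 ≡ 737^2 = 543169 ≡ 688 (mod 857)
745^16 ≡ 688^2 = 473344 ≡ 280 (mod 857)
745^25 = 745^16 · 745^8 · 745^1 ≡ 280 · 688 · 745 (mod 857).
Accumulate the product:
280 · 688 = 192640 ≡ 672
672 · 745 = 500640 ≡ 152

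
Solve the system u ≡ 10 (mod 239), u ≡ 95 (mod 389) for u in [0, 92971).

239⁻¹ mod 389: 239×153 ≡ 1 (mod 389), so 239⁻¹ ≡ 153.
u = 10 + 239×((95 − 10)×153 mod 389) = 10 + 239×168 = 40162.

40162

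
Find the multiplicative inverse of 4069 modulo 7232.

Run the extended Euclidean algorithm:
7232 = 1×4069 + 3163
4069 = 1×3163 + 906
3163 = 3×906 + 445
906 = 2×445 + 16
445 = 27×16 + 13
16 = 1×13 + 3
13 = 4×3 + 1
3 = 3×1 + 0
gcd(4069, 7232) = 1, so the inverse exists.
Back-substitute for 1:
1 = 1×13 − 4×3
  = −4×16 + 5×13
  = 5×445 − 139×16
  = −139×906 + 283×445
  = 283×3163 − 988×906
  = −988×4069 + 1271×3163
  = 1271×7232 − 2259×4069
So 4069⁻¹ ≡ −2259 ≡ 4973 (mod 7232).

4973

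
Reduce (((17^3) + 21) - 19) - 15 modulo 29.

28

(17)^3 ≡ 12 (mod 29)
12 + 21 = 33 ≡ 4 (mod 29)
4 - 19 = -15 ≡ 14 (mod 29)
14 - 15 = -1 ≡ 28 (mod 29)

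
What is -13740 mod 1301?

-13740 = -11·1301 + 571, so -13740 ≡ 571 (mod 1301).

571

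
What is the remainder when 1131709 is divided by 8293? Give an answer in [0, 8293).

1131709 = 136×8293 + 3861, so 1131709 ≡ 3861 (mod 8293).

3861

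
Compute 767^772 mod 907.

111

By square-and-multiply:
772 in binary is 1100000100, i.e. 772 = 512 + 256 + 4.
767^1 ≡ 767 (mod 907)
767^2 ≡ 767^2 = 588289 ≡ 553 (mod 907)
767^4 ≡ 553^2 = 305809 ≡ 150 (mod 907)
767^8 ≡ 150^2 = 22500 ≡ 732 (mod 907)
767^16 ≡ 732^2 = 535824 ≡ 694 (mod 907)
767^32 ≡ 694^2 = 481636 ≡ 19 (mod 907)
767^64 ≡ 19^2 = 361 (mod 907)
767^128 ≡ 361^2 = 130321 ≡ 620 (mod 907)
767^256 ≡ 620^2 = 384400 ≡ 739 (mod 907)
767^512 ≡ 739^2 = 546121 ≡ 107 (mod 907)
767^772 = 767^512 * 767^256 * 767^4 ≡ 107 * 739 * 150 (mod 907).
Accumulate the product:
107 * 739 = 79073 ≡ 164
164 * 150 = 24600 ≡ 111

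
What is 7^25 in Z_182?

7

By square-and-multiply:
7^1 ≡ 7 (mod 182)
7^2 ≡ 7^2 = 49 (mod 182)
7^4 ≡ 49^2 = 2401 ≡ 35 (mod 182)
7^8 ≡ 35^2 = 1225 ≡ 133 (mod 182)
7^16 ≡ 133^2 = 17689 ≡ 35 (mod 182)
7^25 = 7^16 * 7^8 * 7^1 ≡ 35 * 133 * 7 (mod 182).
Accumulate the product:
35 * 133 = 4655 ≡ 105
105 * 7 = 735 ≡ 7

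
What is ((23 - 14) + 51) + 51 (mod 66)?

45

23 - 14 = 9
9 + 51 = 60
60 + 51 = 111 ≡ 45 (mod 66)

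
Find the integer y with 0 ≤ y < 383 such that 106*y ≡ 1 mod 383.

Run the extended Euclidean algorithm:
383 = 3*106 + 65
106 = 1*65 + 41
65 = 1*41 + 24
41 = 1*24 + 17
24 = 1*17 + 7
17 = 2*7 + 3
7 = 2*3 + 1
3 = 3*1 + 0
gcd(106, 383) = 1, so the inverse exists.
Back-substitute for 1:
1 = 1*7 − 2*3
  = −2*17 + 5*7
  = 5*24 − 7*17
  = −7*41 + 12*24
  = 12*65 − 19*41
  = −19*106 + 31*65
  = 31*383 − 112*106
So 106⁻¹ ≡ −112 ≡ 271 (mod 383).

271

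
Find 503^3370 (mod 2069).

406

Compute successive squares:
503^1 ≡ 503 (mod 2069)
503^2 ≡ 503^2 = 253009 ≡ 591 (mod 2069)
503^4 ≡ 591^2 = 349281 ≡ 1689 (mod 2069)
503^8 ≡ 1689^2 = 2852721 ≡ 1639 (mod 2069)
503^16 ≡ 1639^2 = 2686321 ≡ 759 (mod 2069)
503^32 ≡ 759^2 = 576081 ≡ 899 (mod 2069)
503^64 ≡ 899^2 = 808201 ≡ 1291 (mod 2069)
503^128 ≡ 1291^2 = 1666681 ≡ 1136 (mod 2069)
503^256 ≡ 1136^2 = 1290496 ≡ 1509 (mod 2069)
503^512 ≡ 1509^2 = 2277081 ≡ 1181 (mod 2069)
503^1024 ≡ 1181^2 = 1394761 ≡ 255 (mod 2069)
503^2048 ≡ 255^2 = 65025 ≡ 886 (mod 2069)
503^3370 = 503^2048 * 503^1024 * 503^256 * 503^32 * 503^8 * 503^2 ≡ 886 * 255 * 1509 * 899 * 1639 * 591 (mod 2069).
Accumulate the product:
886 * 255 = 225930 ≡ 409
409 * 1509 = 617181 ≡ 619
619 * 899 = 556481 ≡ 1989
1989 * 1639 = 3259971 ≡ 1296
1296 * 591 = 765936 ≡ 406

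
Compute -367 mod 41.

-367 = -9×41 + 2, so -367 ≡ 2 (mod 41).

2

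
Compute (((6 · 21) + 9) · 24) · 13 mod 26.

0

6 · 21 = 126 ≡ 22 (mod 26)
22 + 9 = 31 ≡ 5 (mod 26)
5 · 24 = 120 ≡ 16 (mod 26)
16 · 13 = 208 ≡ 0 (mod 26)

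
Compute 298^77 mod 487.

452

298^1 ≡ 298 (mod 487)
298^2 ≡ 298^2 = 88804 ≡ 170 (mod 487)
298^4 ≡ 170^2 = 28900 ≡ 167 (mod 487)
298^8 ≡ 167^2 = 27889 ≡ 130 (mod 487)
298^16 ≡ 130^2 = 16900 ≡ 342 (mod 487)
298^32 ≡ 342^2 = 116964 ≡ 84 (mod 487)
298^64 ≡ 84^2 = 7056 ≡ 238 (mod 487)
298^77 = 298^64 * 298^8 * 298^4 * 298^1 ≡ 238 * 130 * 167 * 298 (mod 487).
Accumulate the product:
238 * 130 = 30940 ≡ 259
259 * 167 = 43253 ≡ 397
397 * 298 = 118306 ≡ 452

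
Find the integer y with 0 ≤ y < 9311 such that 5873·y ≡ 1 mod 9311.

9311 = 1·5873 + 3438
5873 = 1·3438 + 2435
3438 = 1·2435 + 1003
2435 = 2·1003 + 429
1003 = 2·429 + 145
429 = 2·145 + 139
145 = 1·139 + 6
139 = 23·6 + 1
6 = 6·1 + 0
gcd(5873, 9311) = 1, so the inverse exists.
Back-substitute for 1:
1 = 1·139 − 23·6
  = −23·145 + 24·139
  = 24·429 − 71·145
  = −71·1003 + 166·429
  = 166·2435 − 403·1003
  = −403·3438 + 569·2435
  = 569·5873 − 972·3438
  = −972·9311 + 1541·5873
So 5873⁻¹ ≡ 1541 (mod 9311).

1541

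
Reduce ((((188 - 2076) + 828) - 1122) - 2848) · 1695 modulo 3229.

1939

188 - 2076 = -1888 ≡ 1341 (mod 3229)
1341 + 828 = 2169
2169 - 1122 = 1047
1047 - 2848 = -1801 ≡ 1428 (mod 3229)
1428 · 1695 = 2420460 ≡ 1939 (mod 3229)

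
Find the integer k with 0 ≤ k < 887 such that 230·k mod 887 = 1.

Apply the Euclidean algorithm and back-substitute:
887 = 3*230 + 197
230 = 1*197 + 33
197 = 5*33 + 32
33 = 1*32 + 1
32 = 32*1 + 0
gcd(230, 887) = 1, so the inverse exists.
Bézout: 1 = −7*887 + 27*230.
So 230⁻¹ ≡ 27 (mod 887).

27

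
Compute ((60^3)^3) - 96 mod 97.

29

(60)^3 ≡ 78 (mod 97)
(78)^3 ≡ 28 (mod 97)
28 - 96 = -68 ≡ 29 (mod 97)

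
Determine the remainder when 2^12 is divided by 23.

2

Compute successive squares:
12 in binary is 1100, i.e. 12 = 8 + 4.
2^1 ≡ 2 (mod 23)
2^2 ≡ 2^2 = 4 (mod 23)
2^4 ≡ 4^2 = 16 (mod 23)
2^8 ≡ 16^2 = 256 ≡ 3 (mod 23)
2^12 = 2^8 * 2^4 ≡ 3 * 16 (mod 23).
3 * 16 = 48 ≡ 2 (mod 23).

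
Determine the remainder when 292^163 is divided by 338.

163 in binary is 10100011, i.e. 163 = 128 + 32 + 2 + 1.
292^1 ≡ 292 (mod 338)
292^2 ≡ 292^2 = 85264 ≡ 88 (mod 338)
292^4 ≡ 88^2 = 7744 ≡ 308 (mod 338)
292^8 ≡ 308^2 = 94864 ≡ 224 (mod 338)
292^16 ≡ 224^2 = 50176 ≡ 152 (mod 338)
292^32 ≡ 152^2 = 23104 ≡ 120 (mod 338)
292^64 ≡ 120^2 = 14400 ≡ 204 (mod 338)
292^128 ≡ 204^2 = 41616 ≡ 42 (mod 338)
292^163 = 292^128 · 292^32 · 292^2 · 292^1 ≡ 42 · 120 · 88 · 292 (mod 338).
Accumulate the product:
42 · 120 = 5040 ≡ 308
308 · 88 = 27104 ≡ 64
64 · 292 = 18688 ≡ 98

98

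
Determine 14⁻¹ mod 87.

Run the extended Euclidean algorithm:
87 = 6·14 + 3
14 = 4·3 + 2
3 = 1·2 + 1
2 = 2·1 + 0
gcd(14, 87) = 1, so the inverse exists.
Back-substitute for 1:
1 = 1·3 − 1·2
  = −1·14 + 5·3
  = 5·87 − 31·14
So 14⁻¹ ≡ −31 ≡ 56 (mod 87).

56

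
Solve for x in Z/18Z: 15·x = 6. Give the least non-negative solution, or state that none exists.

4

gcd(15, 18) = 3, and 3 | 6, so solutions exist.
Divide through by 3: 5·x = 2 (mod 6).
5⁻¹ ≡ 5 (mod 6).
x ≡ 5·2 ≡ 4 (mod 6).
The smallest non-negative solution is x = 4.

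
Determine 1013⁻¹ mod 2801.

2801 = 2*1013 + 775
1013 = 1*775 + 238
775 = 3*238 + 61
238 = 3*61 + 55
61 = 1*55 + 6
55 = 9*6 + 1
6 = 6*1 + 0
gcd(1013, 2801) = 1, so the inverse exists.
Back-substitute for 1:
1 = 1*55 − 9*6
  = −9*61 + 10*55
  = 10*238 − 39*61
  = −39*775 + 127*238
  = 127*1013 − 166*775
  = −166*2801 + 459*1013
So 1013⁻¹ ≡ 459 (mod 2801).

459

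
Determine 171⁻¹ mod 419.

By the extended Euclidean algorithm:
419 = 2·171 + 77
171 = 2·77 + 17
77 = 4·17 + 9
17 = 1·9 + 8
9 = 1·8 + 1
8 = 8·1 + 0
gcd(171, 419) = 1, so the inverse exists.
Bézout: 1 = 20·419 − 49·171.
So 171⁻¹ ≡ −49 ≡ 370 (mod 419).

370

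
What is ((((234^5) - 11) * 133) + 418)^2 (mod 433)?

315

(234)^5 ≡ 198 (mod 433)
198 - 11 = 187
187 * 133 = 24871 ≡ 190 (mod 433)
190 + 418 = 608 ≡ 175 (mod 433)
(175)^2 ≡ 315 (mod 433)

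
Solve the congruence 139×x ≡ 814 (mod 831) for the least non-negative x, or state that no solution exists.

gcd(139, 831) = 1, so a unique solution mod 831 exists.
139⁻¹ ≡ 556 (mod 831).
x ≡ 556×814 ≡ 520 (mod 831).

520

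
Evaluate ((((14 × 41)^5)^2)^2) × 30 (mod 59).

56

14 × 41 = 574 ≡ 43 (mod 59)
(43)^5 ≡ 31 (mod 59)
(31)^2 ≡ 17 (mod 59)
(17)^2 ≡ 53 (mod 59)
53 × 30 = 1590 ≡ 56 (mod 59)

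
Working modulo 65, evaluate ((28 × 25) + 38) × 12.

16

28 × 25 = 700 ≡ 50 (mod 65)
50 + 38 = 88 ≡ 23 (mod 65)
23 × 12 = 276 ≡ 16 (mod 65)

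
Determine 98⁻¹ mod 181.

181 = 1×98 + 83
98 = 1×83 + 15
83 = 5×15 + 8
15 = 1×8 + 7
8 = 1×7 + 1
7 = 7×1 + 0
gcd(98, 181) = 1, so the inverse exists.
Bézout: 1 = 13×181 − 24×98.
So 98⁻¹ ≡ −24 ≡ 157 (mod 181).

157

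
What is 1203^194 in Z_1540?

729

By square-and-multiply:
1203^1 ≡ 1203 (mod 1540)
1203^2 ≡ 1203^2 = 1447209 ≡ 1149 (mod 1540)
1203^4 ≡ 1149^2 = 1320201 ≡ 421 (mod 1540)
1203^8 ≡ 421^2 = 177241 ≡ 141 (mod 1540)
1203^16 ≡ 141^2 = 19881 ≡ 1401 (mod 1540)
1203^32 ≡ 1401^2 = 1962801 ≡ 841 (mod 1540)
1203^64 ≡ 841^2 = 707281 ≡ 421 (mod 1540)
1203^128 ≡ 421^2 = 177241 ≡ 141 (mod 1540)
1203^194 = 1203^128 × 1203^64 × 1203^2 ≡ 141 × 421 × 1149 (mod 1540).
Accumulate the product:
141 × 421 = 59361 ≡ 841
841 × 1149 = 966309 ≡ 729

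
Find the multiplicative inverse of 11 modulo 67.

67 = 6×11 + 1
11 = 11×1 + 0
gcd(11, 67) = 1, so the inverse exists.
Bézout: 1 = 1×67 − 6×11.
So 11⁻¹ ≡ −6 ≡ 61 (mod 67).

61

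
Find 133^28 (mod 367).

28 in binary is 11100, i.e. 28 = 16 + 8 + 4.
133^1 ≡ 133 (mod 367)
133^2 ≡ 133^2 = 17689 ≡ 73 (mod 367)
133^4 ≡ 73^2 = 5329 ≡ 191 (mod 367)
133^8 ≡ 191^2 = 36481 ≡ 148 (mod 367)
133^16 ≡ 148^2 = 21904 ≡ 251 (mod 367)
133^28 = 133^16 × 133^8 × 133^4 ≡ 251 × 148 × 191 (mod 367).
Accumulate the product:
251 × 148 = 37148 ≡ 81
81 × 191 = 15471 ≡ 57

57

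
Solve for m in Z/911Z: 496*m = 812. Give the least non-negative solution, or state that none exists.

200

gcd(496, 911) = 1, so a unique solution mod 911 exists.
496⁻¹ ≡ 90 (mod 911).
m ≡ 90*812 ≡ 200 (mod 911).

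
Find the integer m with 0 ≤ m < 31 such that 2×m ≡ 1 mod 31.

16

31 = 15*2 + 1
2 = 2*1 + 0
gcd(2, 31) = 1, so the inverse exists.
Back-substitute for 1:
1 = 1*31 − 15*2
So 2⁻¹ ≡ −15 ≡ 16 (mod 31).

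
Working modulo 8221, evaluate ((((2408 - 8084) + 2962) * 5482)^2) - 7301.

2408 - 8084 = -5676 ≡ 2545 (mod 8221)
2545 + 2962 = 5507
5507 * 5482 = 30189374 ≡ 1862 (mod 8221)
(1862)^2 ≡ 6003 (mod 8221)
6003 - 7301 = -1298 ≡ 6923 (mod 8221)

6923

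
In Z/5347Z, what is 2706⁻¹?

5347 = 1×2706 + 2641
2706 = 1×2641 + 65
2641 = 40×65 + 41
65 = 1×41 + 24
41 = 1×24 + 17
24 = 1×17 + 7
17 = 2×7 + 3
7 = 2×3 + 1
3 = 3×1 + 0
gcd(2706, 5347) = 1, so the inverse exists.
Back-substitute for 1:
1 = 1×7 − 2×3
  = −2×17 + 5×7
  = 5×24 − 7×17
  = −7×41 + 12×24
  = 12×65 − 19×41
  = −19×2641 + 772×65
  = 772×2706 − 791×2641
  = −791×5347 + 1563×2706
So 2706⁻¹ ≡ 1563 (mod 5347).

1563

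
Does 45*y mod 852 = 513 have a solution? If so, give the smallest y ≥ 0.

125

gcd(45, 852) = 3, and 3 | 513, so solutions exist.
Divide through by 3: 15*y ≡ 171 mod 284.
15⁻¹ ≡ 19 (mod 284).
y ≡ 19*171 ≡ 125 (mod 284).
The smallest non-negative solution is y = 125.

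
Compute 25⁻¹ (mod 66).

37

66 = 2×25 + 16
25 = 1×16 + 9
16 = 1×9 + 7
9 = 1×7 + 2
7 = 3×2 + 1
2 = 2×1 + 0
gcd(25, 66) = 1, so the inverse exists.
Back-substitute for 1:
1 = 1×7 − 3×2
  = −3×9 + 4×7
  = 4×16 − 7×9
  = −7×25 + 11×16
  = 11×66 − 29×25
So 25⁻¹ ≡ −29 ≡ 37 (mod 66).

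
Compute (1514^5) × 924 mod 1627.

(1514)^5 ≡ 1209 (mod 1627)
1209 × 924 = 1117116 ≡ 994 (mod 1627)

994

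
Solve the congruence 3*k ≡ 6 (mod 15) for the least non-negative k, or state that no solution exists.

2

gcd(3, 15) = 3, and 3 | 6, so solutions exist.
Divide through by 3: 1*k ≡ 2 mod 5.
1⁻¹ ≡ 1 (mod 5).
k ≡ 1*2 ≡ 2 (mod 5).
The smallest non-negative solution is k = 2.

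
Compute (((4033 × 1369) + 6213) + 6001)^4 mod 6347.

3133

4033 × 1369 = 5521177 ≡ 5634 (mod 6347)
5634 + 6213 = 11847 ≡ 5500 (mod 6347)
5500 + 6001 = 11501 ≡ 5154 (mod 6347)
(5154)^4 ≡ 3133 (mod 6347)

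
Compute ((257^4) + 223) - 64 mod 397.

(257)^4 ≡ 171 (mod 397)
171 + 223 = 394
394 - 64 = 330

330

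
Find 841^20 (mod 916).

409

Using repeated squaring:
841^1 ≡ 841 (mod 916)
841^2 ≡ 841^2 = 707281 ≡ 129 (mod 916)
841^4 ≡ 129^2 = 16641 ≡ 153 (mod 916)
841^8 ≡ 153^2 = 23409 ≡ 509 (mod 916)
841^16 ≡ 509^2 = 259081 ≡ 769 (mod 916)
841^20 = 841^16 · 841^4 ≡ 769 · 153 (mod 916).
769 · 153 = 117657 ≡ 409 (mod 916).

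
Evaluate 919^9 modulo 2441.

1151

Using repeated squaring:
9 in binary is 1001, i.e. 9 = 8 + 1.
919^1 ≡ 919 (mod 2441)
919^2 ≡ 919^2 = 844561 ≡ 2416 (mod 2441)
919^4 ≡ 2416^2 = 5837056 ≡ 625 (mod 2441)
919^8 ≡ 625^2 = 390625 ≡ 65 (mod 2441)
919^9 = 919^8 × 919^1 ≡ 65 × 919 (mod 2441).
65 × 919 = 59735 ≡ 1151 (mod 2441).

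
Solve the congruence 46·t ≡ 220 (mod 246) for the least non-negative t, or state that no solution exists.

gcd(46, 246) = 2, and 2 | 220, so solutions exist.
Divide through by 2: 23·t ≡ 110 mod 123.
23⁻¹ ≡ 107 (mod 123).
t ≡ 107·110 ≡ 85 (mod 123).
The smallest non-negative solution is t = 85.

85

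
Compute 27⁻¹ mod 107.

4

107 = 3·27 + 26
27 = 1·26 + 1
26 = 26·1 + 0
gcd(27, 107) = 1, so the inverse exists.
Bézout: 1 = −1·107 + 4·27.
So 27⁻¹ ≡ 4 (mod 107).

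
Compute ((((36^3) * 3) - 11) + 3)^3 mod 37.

1

(36)^3 ≡ 36 (mod 37)
36 * 3 = 108 ≡ 34 (mod 37)
34 - 11 = 23
23 + 3 = 26
(26)^3 ≡ 1 (mod 37)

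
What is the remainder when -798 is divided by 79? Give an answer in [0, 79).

-798 = -11×79 + 71, so -798 ≡ 71 (mod 79).

71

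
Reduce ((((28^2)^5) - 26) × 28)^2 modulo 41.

10

(28)^2 ≡ 5 (mod 41)
(5)^5 ≡ 9 (mod 41)
9 - 26 = -17 ≡ 24 (mod 41)
24 × 28 = 672 ≡ 16 (mod 41)
(16)^2 ≡ 10 (mod 41)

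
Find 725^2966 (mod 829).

71

By square-and-multiply:
725^1 ≡ 725 (mod 829)
725^2 ≡ 725^2 = 525625 ≡ 39 (mod 829)
725^4 ≡ 39^2 = 1521 ≡ 692 (mod 829)
725^8 ≡ 692^2 = 478864 ≡ 531 (mod 829)
725^16 ≡ 531^2 = 281961 ≡ 101 (mod 829)
725^32 ≡ 101^2 = 10201 ≡ 253 (mod 829)
725^64 ≡ 253^2 = 64009 ≡ 176 (mod 829)
725^128 ≡ 176^2 = 30976 ≡ 303 (mod 829)
725^256 ≡ 303^2 = 91809 ≡ 619 (mod 829)
725^512 ≡ 619^2 = 383161 ≡ 163 (mod 829)
725^1024 ≡ 163^2 = 26569 ≡ 41 (mod 829)
725^2048 ≡ 41^2 = 1681 ≡ 23 (mod 829)
725^2966 = 725^2048 * 725^512 * 725^256 * 725^128 * 725^16 * 725^4 * 725^2 ≡ 23 * 163 * 619 * 303 * 101 * 692 * 39 (mod 829).
Accumulate the product:
23 * 163 = 3749 ≡ 433
433 * 619 = 268027 ≡ 260
260 * 303 = 78780 ≡ 25
25 * 101 = 2525 ≡ 38
38 * 692 = 26296 ≡ 597
597 * 39 = 23283 ≡ 71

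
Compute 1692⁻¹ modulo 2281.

2281 = 1·1692 + 589
1692 = 2·589 + 514
589 = 1·514 + 75
514 = 6·75 + 64
75 = 1·64 + 11
64 = 5·11 + 9
11 = 1·9 + 2
9 = 4·2 + 1
2 = 2·1 + 0
gcd(1692, 2281) = 1, so the inverse exists.
Bézout: 1 = −767·2281 + 1034·1692.
So 1692⁻¹ ≡ 1034 (mod 2281).

1034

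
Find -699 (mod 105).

36

-699 = -7·105 + 36, so -699 ≡ 36 (mod 105).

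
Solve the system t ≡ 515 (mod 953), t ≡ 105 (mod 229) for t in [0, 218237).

953⁻¹ mod 229: 953×130 ≡ 1 (mod 229), so 953⁻¹ ≡ 130.
t = 515 + 953×((105 − 515)×130 mod 229) = 515 + 953×57 = 54836.

54836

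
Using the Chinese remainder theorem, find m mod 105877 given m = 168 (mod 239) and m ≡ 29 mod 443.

239⁻¹ mod 443: 239·76 ≡ 1 (mod 443), so 239⁻¹ ≡ 76.
m = 168 + 239·((29 − 168)·76 mod 443) = 168 + 239·68 = 16420.

16420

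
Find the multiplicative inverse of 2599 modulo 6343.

3346

Run the extended Euclidean algorithm:
6343 = 2*2599 + 1145
2599 = 2*1145 + 309
1145 = 3*309 + 218
309 = 1*218 + 91
218 = 2*91 + 36
91 = 2*36 + 19
36 = 1*19 + 17
19 = 1*17 + 2
17 = 8*2 + 1
2 = 2*1 + 0
gcd(2599, 6343) = 1, so the inverse exists.
Back-substitute for 1:
1 = 1*17 − 8*2
  = −8*19 + 9*17
  = 9*36 − 17*19
  = −17*91 + 43*36
  = 43*218 − 103*91
  = −103*309 + 146*218
  = 146*1145 − 541*309
  = −541*2599 + 1228*1145
  = 1228*6343 − 2997*2599
So 2599⁻¹ ≡ −2997 ≡ 3346 (mod 6343).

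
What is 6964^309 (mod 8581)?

309 in binary is 100110101, i.e. 309 = 256 + 32 + 16 + 4 + 1.
6964^1 ≡ 6964 (mod 8581)
6964^2 ≡ 6964^2 = 48497296 ≡ 6065 (mod 8581)
6964^4 ≡ 6065^2 = 36784225 ≡ 6059 (mod 8581)
6964^8 ≡ 6059^2 = 36711481 ≡ 1963 (mod 8581)
6964^16 ≡ 1963^2 = 3853369 ≡ 500 (mod 8581)
6964^32 ≡ 500^2 = 250000 ≡ 1151 (mod 8581)
6964^64 ≡ 1151^2 = 1324801 ≡ 3327 (mod 8581)
6964^128 ≡ 3327^2 = 11068929 ≡ 8020 (mod 8581)
6964^256 ≡ 8020^2 = 64320400 ≡ 5805 (mod 8581)
6964^309 = 6964^256 · 6964^32 · 6964^16 · 6964^4 · 6964^1 ≡ 5805 · 1151 · 500 · 6059 · 6964 (mod 8581).
Accumulate the product:
5805 · 1151 = 6681555 ≡ 5537
5537 · 500 = 2768500 ≡ 5418
5418 · 6059 = 32827662 ≡ 5337
5337 · 6964 = 37166868 ≡ 2557

2557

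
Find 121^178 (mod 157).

126

By square-and-multiply:
121^1 ≡ 121 (mod 157)
121^2 ≡ 121^2 = 14641 ≡ 40 (mod 157)
121^4 ≡ 40^2 = 1600 ≡ 30 (mod 157)
121^8 ≡ 30^2 = 900 ≡ 115 (mod 157)
121^16 ≡ 115^2 = 13225 ≡ 37 (mod 157)
121^32 ≡ 37^2 = 1369 ≡ 113 (mod 157)
121^64 ≡ 113^2 = 12769 ≡ 52 (mod 157)
121^128 ≡ 52^2 = 2704 ≡ 35 (mod 157)
121^178 = 121^128 · 121^32 · 121^16 · 121^2 ≡ 35 · 113 · 37 · 40 (mod 157).
Accumulate the product:
35 · 113 = 3955 ≡ 30
30 · 37 = 1110 ≡ 11
11 · 40 = 440 ≡ 126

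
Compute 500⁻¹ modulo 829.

383

Run the extended Euclidean algorithm:
829 = 1*500 + 329
500 = 1*329 + 171
329 = 1*171 + 158
171 = 1*158 + 13
158 = 12*13 + 2
13 = 6*2 + 1
2 = 2*1 + 0
gcd(500, 829) = 1, so the inverse exists.
Bézout: 1 = −231*829 + 383*500.
So 500⁻¹ ≡ 383 (mod 829).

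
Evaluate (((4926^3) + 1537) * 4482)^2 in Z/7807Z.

(4926)^3 ≡ 6896 (mod 7807)
6896 + 1537 = 8433 ≡ 626 (mod 7807)
626 * 4482 = 2805732 ≡ 3019 (mod 7807)
(3019)^2 ≡ 3592 (mod 7807)

3592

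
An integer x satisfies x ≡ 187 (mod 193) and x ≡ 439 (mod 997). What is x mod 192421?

193⁻¹ mod 997: 193*31 ≡ 1 (mod 997), so 193⁻¹ ≡ 31.
x = 187 + 193*((439 − 187)*31 mod 997) = 187 + 193*833 = 160956.

160956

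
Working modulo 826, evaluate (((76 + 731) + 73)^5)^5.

76 + 731 = 807
807 + 73 = 880 ≡ 54 (mod 826)
(54)^5 ≡ 710 (mod 826)
(710)^5 ≡ 740 (mod 826)

740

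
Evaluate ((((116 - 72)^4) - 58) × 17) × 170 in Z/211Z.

116 - 72 = 44
(44)^4 ≡ 103 (mod 211)
103 - 58 = 45
45 × 17 = 765 ≡ 132 (mod 211)
132 × 170 = 22440 ≡ 74 (mod 211)

74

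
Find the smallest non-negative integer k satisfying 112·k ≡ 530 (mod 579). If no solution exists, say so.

470

gcd(112, 579) = 1, so a unique solution mod 579 exists.
112⁻¹ ≡ 274 (mod 579).
k ≡ 274·530 ≡ 470 (mod 579).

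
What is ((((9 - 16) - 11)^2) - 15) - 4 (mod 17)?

9 - 16 = -7 ≡ 10 (mod 17)
10 - 11 = -1 ≡ 16 (mod 17)
(16)^2 ≡ 1 (mod 17)
1 - 15 = -14 ≡ 3 (mod 17)
3 - 4 = -1 ≡ 16 (mod 17)

16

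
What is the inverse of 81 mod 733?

181

733 = 9×81 + 4
81 = 20×4 + 1
4 = 4×1 + 0
gcd(81, 733) = 1, so the inverse exists.
Bézout: 1 = −20×733 + 181×81.
So 81⁻¹ ≡ 181 (mod 733).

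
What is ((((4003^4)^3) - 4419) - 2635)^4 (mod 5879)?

1063

(4003)^4 ≡ 3647 (mod 5879)
(3647)^3 ≡ 3610 (mod 5879)
3610 - 4419 = -809 ≡ 5070 (mod 5879)
5070 - 2635 = 2435
(2435)^4 ≡ 1063 (mod 5879)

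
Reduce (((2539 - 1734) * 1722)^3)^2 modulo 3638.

2539 - 1734 = 805
805 * 1722 = 1386210 ≡ 132 (mod 3638)
(132)^3 ≡ 752 (mod 3638)
(752)^2 ≡ 1614 (mod 3638)

1614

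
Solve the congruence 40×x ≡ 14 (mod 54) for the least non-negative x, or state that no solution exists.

26

gcd(40, 54) = 2, and 2 | 14, so solutions exist.
Divide through by 2: 20×x = 7 (mod 27).
20⁻¹ ≡ 23 (mod 27).
x ≡ 23×7 ≡ 26 (mod 27).
The smallest non-negative solution is x = 26.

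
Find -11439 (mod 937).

-11439 = -13·937 + 742, so -11439 ≡ 742 (mod 937).

742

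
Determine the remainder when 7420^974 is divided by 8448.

By square-and-multiply:
7420^1 ≡ 7420 (mod 8448)
7420^2 ≡ 7420^2 = 55056400 ≡ 784 (mod 8448)
7420^4 ≡ 784^2 = 614656 ≡ 6400 (mod 8448)
7420^8 ≡ 6400^2 = 40960000 ≡ 4096 (mod 8448)
7420^16 ≡ 4096^2 = 16777216 ≡ 7936 (mod 8448)
7420^32 ≡ 7936^2 = 62980096 ≡ 256 (mod 8448)
7420^64 ≡ 256^2 = 65536 ≡ 6400 (mod 8448)
7420^128 ≡ 6400^2 = 40960000 ≡ 4096 (mod 8448)
7420^256 ≡ 4096^2 = 16777216 ≡ 7936 (mod 8448)
7420^512 ≡ 7936^2 = 62980096 ≡ 256 (mod 8448)
7420^974 = 7420^512 × 7420^256 × 7420^128 × 7420^64 × 7420^8 × 7420^4 × 7420^2 ≡ 256 × 7936 × 4096 × 6400 × 4096 × 6400 × 784 (mod 8448).
Accumulate the product:
256 × 7936 = 2031616 ≡ 4096
4096 × 4096 = 16777216 ≡ 7936
7936 × 6400 = 50790400 ≡ 1024
1024 × 4096 = 4194304 ≡ 4096
4096 × 6400 = 26214400 ≡ 256
256 × 784 = 200704 ≡ 6400

6400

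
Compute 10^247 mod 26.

10

Using repeated squaring:
247 in binary is 11110111, i.e. 247 = 128 + 64 + 32 + 16 + 4 + 2 + 1.
10^1 ≡ 10 (mod 26)
10^2 ≡ 10^2 = 100 ≡ 22 (mod 26)
10^4 ≡ 22^2 = 484 ≡ 16 (mod 26)
10^8 ≡ 16^2 = 256 ≡ 22 (mod 26)
10^16 ≡ 22^2 = 484 ≡ 16 (mod 26)
10^32 ≡ 16^2 = 256 ≡ 22 (mod 26)
10^64 ≡ 22^2 = 484 ≡ 16 (mod 26)
10^128 ≡ 16^2 = 256 ≡ 22 (mod 26)
10^247 = 10^128 × 10^64 × 10^32 × 10^16 × 10^4 × 10^2 × 10^1 ≡ 22 × 16 × 22 × 16 × 16 × 22 × 10 (mod 26).
Accumulate the product:
22 × 16 = 352 ≡ 14
14 × 22 = 308 ≡ 22
22 × 16 = 352 ≡ 14
14 × 16 = 224 ≡ 16
16 × 22 = 352 ≡ 14
14 × 10 = 140 ≡ 10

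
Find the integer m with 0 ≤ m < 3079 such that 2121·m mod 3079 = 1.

2298

3079 = 1*2121 + 958
2121 = 2*958 + 205
958 = 4*205 + 138
205 = 1*138 + 67
138 = 2*67 + 4
67 = 16*4 + 3
4 = 1*3 + 1
3 = 3*1 + 0
gcd(2121, 3079) = 1, so the inverse exists.
Back-substitute for 1:
1 = 1*4 − 1*3
  = −1*67 + 17*4
  = 17*138 − 35*67
  = −35*205 + 52*138
  = 52*958 − 243*205
  = −243*2121 + 538*958
  = 538*3079 − 781*2121
So 2121⁻¹ ≡ −781 ≡ 2298 (mod 3079).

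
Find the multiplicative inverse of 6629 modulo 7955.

7955 = 1×6629 + 1326
6629 = 4×1326 + 1325
1326 = 1×1325 + 1
1325 = 1325×1 + 0
gcd(6629, 7955) = 1, so the inverse exists.
Back-substitute for 1:
1 = 1×1326 − 1×1325
  = −1×6629 + 5×1326
  = 5×7955 − 6×6629
So 6629⁻¹ ≡ −6 ≡ 7949 (mod 7955).

7949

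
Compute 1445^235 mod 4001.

1923

By square-and-multiply:
235 in binary is 11101011, i.e. 235 = 128 + 64 + 32 + 8 + 2 + 1.
1445^1 ≡ 1445 (mod 4001)
1445^2 ≡ 1445^2 = 2088025 ≡ 3504 (mod 4001)
1445^4 ≡ 3504^2 = 12278016 ≡ 2948 (mod 4001)
1445^8 ≡ 2948^2 = 8690704 ≡ 532 (mod 4001)
1445^16 ≡ 532^2 = 283024 ≡ 2954 (mod 4001)
1445^32 ≡ 2954^2 = 8726116 ≡ 3936 (mod 4001)
1445^64 ≡ 3936^2 = 15492096 ≡ 224 (mod 4001)
1445^128 ≡ 224^2 = 50176 ≡ 2164 (mod 4001)
1445^235 = 1445^128 * 1445^64 * 1445^32 * 1445^8 * 1445^2 * 1445^1 ≡ 2164 * 224 * 3936 * 532 * 3504 * 1445 (mod 4001).
Accumulate the product:
2164 * 224 = 484736 ≡ 615
615 * 3936 = 2420640 ≡ 35
35 * 532 = 18620 ≡ 2616
2616 * 3504 = 9166464 ≡ 173
173 * 1445 = 249985 ≡ 1923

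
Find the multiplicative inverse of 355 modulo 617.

73

Apply the Euclidean algorithm and back-substitute:
617 = 1·355 + 262
355 = 1·262 + 93
262 = 2·93 + 76
93 = 1·76 + 17
76 = 4·17 + 8
17 = 2·8 + 1
8 = 8·1 + 0
gcd(355, 617) = 1, so the inverse exists.
Back-substitute for 1:
1 = 1·17 − 2·8
  = −2·76 + 9·17
  = 9·93 − 11·76
  = −11·262 + 31·93
  = 31·355 − 42·262
  = −42·617 + 73·355
So 355⁻¹ ≡ 73 (mod 617).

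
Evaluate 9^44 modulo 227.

Using repeated squaring:
44 in binary is 101100, i.e. 44 = 32 + 8 + 4.
9^1 ≡ 9 (mod 227)
9^2 ≡ 9^2 = 81 (mod 227)
9^4 ≡ 81^2 = 6561 ≡ 205 (mod 227)
9^8 ≡ 205^2 = 42025 ≡ 30 (mod 227)
9^16 ≡ 30^2 = 900 ≡ 219 (mod 227)
9^32 ≡ 219^2 = 47961 ≡ 64 (mod 227)
9^44 = 9^32 * 9^8 * 9^4 ≡ 64 * 30 * 205 (mod 227).
Accumulate the product:
64 * 30 = 1920 ≡ 104
104 * 205 = 21320 ≡ 209

209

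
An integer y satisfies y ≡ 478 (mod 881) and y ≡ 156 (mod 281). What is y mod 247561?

881⁻¹ mod 281: 881*37 ≡ 1 (mod 281), so 881⁻¹ ≡ 37.
y = 478 + 881*((156 − 478)*37 mod 281) = 478 + 881*169 = 149367.
Check: 149367 mod 881 = 478, 149367 mod 281 = 156. ✓

149367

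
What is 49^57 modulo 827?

Compute successive squares:
49^1 ≡ 49 (mod 827)
49^2 ≡ 49^2 = 2401 ≡ 747 (mod 827)
49^4 ≡ 747^2 = 558009 ≡ 611 (mod 827)
49^8 ≡ 611^2 = 373321 ≡ 344 (mod 827)
49^16 ≡ 344^2 = 118336 ≡ 75 (mod 827)
49^32 ≡ 75^2 = 5625 ≡ 663 (mod 827)
49^57 = 49^32 × 49^16 × 49^8 × 49^1 ≡ 663 × 75 × 344 × 49 (mod 827).
Accumulate the product:
663 × 75 = 49725 ≡ 105
105 × 344 = 36120 ≡ 559
559 × 49 = 27391 ≡ 100

100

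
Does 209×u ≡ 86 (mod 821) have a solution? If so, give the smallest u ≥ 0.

625

gcd(209, 821) = 1, so a unique solution mod 821 exists.
209⁻¹ ≡ 55 (mod 821).
u ≡ 55×86 ≡ 625 (mod 821).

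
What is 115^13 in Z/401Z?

13 in binary is 1101, i.e. 13 = 8 + 4 + 1.
115^1 ≡ 115 (mod 401)
115^2 ≡ 115^2 = 13225 ≡ 393 (mod 401)
115^4 ≡ 393^2 = 154449 ≡ 64 (mod 401)
115^8 ≡ 64^2 = 4096 ≡ 86 (mod 401)
115^13 = 115^8 * 115^4 * 115^1 ≡ 86 * 64 * 115 (mod 401).
Accumulate the product:
86 * 64 = 5504 ≡ 291
291 * 115 = 33465 ≡ 182

182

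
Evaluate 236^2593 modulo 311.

236^1 ≡ 236 (mod 311)
236^2 ≡ 236^2 = 55696 ≡ 27 (mod 311)
236^4 ≡ 27^2 = 729 ≡ 107 (mod 311)
236^8 ≡ 107^2 = 11449 ≡ 253 (mod 311)
236^16 ≡ 253^2 = 64009 ≡ 254 (mod 311)
236^32 ≡ 254^2 = 64516 ≡ 139 (mod 311)
236^64 ≡ 139^2 = 19321 ≡ 39 (mod 311)
236^128 ≡ 39^2 = 1521 ≡ 277 (mod 311)
236^256 ≡ 277^2 = 76729 ≡ 223 (mod 311)
236^512 ≡ 223^2 = 49729 ≡ 280 (mod 311)
236^1024 ≡ 280^2 = 78400 ≡ 28 (mod 311)
236^2048 ≡ 28^2 = 784 ≡ 162 (mod 311)
236^2593 = 236^2048 · 236^512 · 236^32 · 236^1 ≡ 162 · 280 · 139 · 236 (mod 311).
Accumulate the product:
162 · 280 = 45360 ≡ 265
265 · 139 = 36835 ≡ 137
137 · 236 = 32332 ≡ 299

299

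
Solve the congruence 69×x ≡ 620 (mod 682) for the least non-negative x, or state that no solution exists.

gcd(69, 682) = 1, so a unique solution mod 682 exists.
69⁻¹ ≡ 257 (mod 682).
x ≡ 257×620 ≡ 434 (mod 682).

434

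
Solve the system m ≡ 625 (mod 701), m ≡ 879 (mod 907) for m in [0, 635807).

246676

701⁻¹ mod 907: 701·612 ≡ 1 (mod 907), so 701⁻¹ ≡ 612.
m = 625 + 701·((879 − 625)·612 mod 907) = 625 + 701·351 = 246676.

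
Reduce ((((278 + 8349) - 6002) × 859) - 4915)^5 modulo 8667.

6158

278 + 8349 = 8627
8627 - 6002 = 2625
2625 × 859 = 2254875 ≡ 1455 (mod 8667)
1455 - 4915 = -3460 ≡ 5207 (mod 8667)
(5207)^5 ≡ 6158 (mod 8667)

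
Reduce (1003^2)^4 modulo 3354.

(1003)^2 ≡ 3163 (mod 3354)
(3163)^4 ≡ 2869 (mod 3354)

2869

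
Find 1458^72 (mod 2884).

1156

Using repeated squaring:
1458^1 ≡ 1458 (mod 2884)
1458^2 ≡ 1458^2 = 2125764 ≡ 256 (mod 2884)
1458^4 ≡ 256^2 = 65536 ≡ 2088 (mod 2884)
1458^8 ≡ 2088^2 = 4359744 ≡ 2020 (mod 2884)
1458^16 ≡ 2020^2 = 4080400 ≡ 2424 (mod 2884)
1458^32 ≡ 2424^2 = 5875776 ≡ 1068 (mod 2884)
1458^64 ≡ 1068^2 = 1140624 ≡ 1444 (mod 2884)
1458^72 = 1458^64 * 1458^8 ≡ 1444 * 2020 (mod 2884).
1444 * 2020 = 2916880 ≡ 1156 (mod 2884).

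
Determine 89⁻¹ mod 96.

96 = 1*89 + 7
89 = 12*7 + 5
7 = 1*5 + 2
5 = 2*2 + 1
2 = 2*1 + 0
gcd(89, 96) = 1, so the inverse exists.
Bézout: 1 = −38*96 + 41*89.
So 89⁻¹ ≡ 41 (mod 96).

41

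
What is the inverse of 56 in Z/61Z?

12

61 = 1·56 + 5
56 = 11·5 + 1
5 = 5·1 + 0
gcd(56, 61) = 1, so the inverse exists.
Bézout: 1 = −11·61 + 12·56.
So 56⁻¹ ≡ 12 (mod 61).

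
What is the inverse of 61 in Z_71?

7

71 = 1*61 + 10
61 = 6*10 + 1
10 = 10*1 + 0
gcd(61, 71) = 1, so the inverse exists.
Bézout: 1 = −6*71 + 7*61.
So 61⁻¹ ≡ 7 (mod 71).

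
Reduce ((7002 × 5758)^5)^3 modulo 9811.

7002 × 5758 = 40317516 ≡ 4117 (mod 9811)
(4117)^5 ≡ 3537 (mod 9811)
(3537)^3 ≡ 5204 (mod 9811)

5204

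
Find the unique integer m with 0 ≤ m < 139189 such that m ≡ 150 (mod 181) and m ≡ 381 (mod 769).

181⁻¹ mod 769: 181×17 ≡ 1 (mod 769), so 181⁻¹ ≡ 17.
m = 150 + 181×((381 − 150)×17 mod 769) = 150 + 181×82 = 14992.

14992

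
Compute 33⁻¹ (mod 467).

184

467 = 14*33 + 5
33 = 6*5 + 3
5 = 1*3 + 2
3 = 1*2 + 1
2 = 2*1 + 0
gcd(33, 467) = 1, so the inverse exists.
Back-substitute for 1:
1 = 1*3 − 1*2
  = −1*5 + 2*3
  = 2*33 − 13*5
  = −13*467 + 184*33
So 33⁻¹ ≡ 184 (mod 467).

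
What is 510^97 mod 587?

97 in binary is 1100001, i.e. 97 = 64 + 32 + 1.
510^1 ≡ 510 (mod 587)
510^2 ≡ 510^2 = 260100 ≡ 59 (mod 587)
510^4 ≡ 59^2 = 3481 ≡ 546 (mod 587)
510^8 ≡ 546^2 = 298116 ≡ 507 (mod 587)
510^16 ≡ 507^2 = 257049 ≡ 530 (mod 587)
510^32 ≡ 530^2 = 280900 ≡ 314 (mod 587)
510^64 ≡ 314^2 = 98596 ≡ 567 (mod 587)
510^97 = 510^64 × 510^32 × 510^1 ≡ 567 × 314 × 510 (mod 587).
Accumulate the product:
567 × 314 = 178038 ≡ 177
177 × 510 = 90270 ≡ 459

459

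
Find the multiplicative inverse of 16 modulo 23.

Apply the Euclidean algorithm and back-substitute:
23 = 1×16 + 7
16 = 2×7 + 2
7 = 3×2 + 1
2 = 2×1 + 0
gcd(16, 23) = 1, so the inverse exists.
Bézout: 1 = 7×23 − 10×16.
So 16⁻¹ ≡ −10 ≡ 13 (mod 23).

13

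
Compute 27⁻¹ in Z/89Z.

Apply the Euclidean algorithm and back-substitute:
89 = 3*27 + 8
27 = 3*8 + 3
8 = 2*3 + 2
3 = 1*2 + 1
2 = 2*1 + 0
gcd(27, 89) = 1, so the inverse exists.
Bézout: 1 = −10*89 + 33*27.
So 27⁻¹ ≡ 33 (mod 89).

33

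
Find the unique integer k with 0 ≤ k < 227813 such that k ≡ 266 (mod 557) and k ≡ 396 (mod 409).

71562

557⁻¹ mod 409: 557*152 ≡ 1 (mod 409), so 557⁻¹ ≡ 152.
k = 266 + 557*((396 − 266)*152 mod 409) = 266 + 557*128 = 71562.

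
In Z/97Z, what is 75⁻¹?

22

97 = 1*75 + 22
75 = 3*22 + 9
22 = 2*9 + 4
9 = 2*4 + 1
4 = 4*1 + 0
gcd(75, 97) = 1, so the inverse exists.
Bézout: 1 = −17*97 + 22*75.
So 75⁻¹ ≡ 22 (mod 97).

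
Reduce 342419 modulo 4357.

342419 = 78×4357 + 2573, so 342419 ≡ 2573 (mod 4357).

2573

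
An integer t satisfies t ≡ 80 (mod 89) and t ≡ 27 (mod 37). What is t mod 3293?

89⁻¹ mod 37: 89*5 ≡ 1 (mod 37), so 89⁻¹ ≡ 5.
t = 80 + 89*((27 − 80)*5 mod 37) = 80 + 89*31 = 2839.

2839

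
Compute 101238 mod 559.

59

101238 = 181×559 + 59, so 101238 ≡ 59 (mod 559).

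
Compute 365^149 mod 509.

38

149 in binary is 10010101, i.e. 149 = 128 + 16 + 4 + 1.
365^1 ≡ 365 (mod 509)
365^2 ≡ 365^2 = 133225 ≡ 376 (mod 509)
365^4 ≡ 376^2 = 141376 ≡ 383 (mod 509)
365^8 ≡ 383^2 = 146689 ≡ 97 (mod 509)
365^16 ≡ 97^2 = 9409 ≡ 247 (mod 509)
365^32 ≡ 247^2 = 61009 ≡ 438 (mod 509)
365^64 ≡ 438^2 = 191844 ≡ 460 (mod 509)
365^128 ≡ 460^2 = 211600 ≡ 365 (mod 509)
365^149 = 365^128 · 365^16 · 365^4 · 365^1 ≡ 365 · 247 · 383 · 365 (mod 509).
Accumulate the product:
365 · 247 = 90155 ≡ 62
62 · 383 = 23746 ≡ 332
332 · 365 = 121180 ≡ 38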